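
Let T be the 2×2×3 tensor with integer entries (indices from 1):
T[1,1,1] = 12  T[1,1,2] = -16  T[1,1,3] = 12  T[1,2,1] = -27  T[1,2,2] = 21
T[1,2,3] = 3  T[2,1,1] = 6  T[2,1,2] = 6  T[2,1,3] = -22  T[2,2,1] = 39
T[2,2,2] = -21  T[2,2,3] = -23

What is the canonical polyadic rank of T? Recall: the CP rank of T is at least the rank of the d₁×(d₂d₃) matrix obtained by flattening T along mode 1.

2

Lower bound: the mode-3 unfolding of T (rows indexed by k, columns by (i,j) = (1,1), (1,2), (2,1), (2,2)) is [[12, -27, 6, 39], [-16, 21, 6, -21], [12, 3, -22, -23]].
There the 2×2 minor on rows k ∈ {1, 2}, columns (i,j) ∈ {(1,1), (1,2)} is det [[12, -27], [-16, 21]] = -180 ≠ 0, so this unfolding has rank ≥ 2; CP rank is at least every unfolding rank, so rank(T) ≥ 2. (Unfolding ranks only ever bound the CP rank from below — rank(T) can be strictly larger than all of them — so the matching upper bound has to come from an explicit 2-term decomposition.)
Upper bound — finding two terms. Write S_k = T[:,:,k] for the frontal slices: S₁ = [[12, -27], [6, 39]], S₂ = [[-16, 21], [6, -21]], S₃ = [[12, 3], [-22, -23]].
If T = a₁ ⊗ b₁ ⊗ c₁ + a₂ ⊗ b₂ ⊗ c₂ then each S_k = c₁[k]·a₁b₁ᵀ + c₂[k]·a₂b₂ᵀ. S₁ and S₂ are linearly independent, so a₁b₁ᵀ and a₂b₂ᵀ must span the same plane of matrices: they are the rank-1 matrices of the form x·S₁ + y·S₂.
det(x·S₁ + y·S₂) is 630·x² − 840·xy + 210·y² = 210·(3·x − y)(x − y), vanishing at (x:y) = (1:3) and (1:1).
M₁ = S₁ + 3·S₂ = [[-36, 36], [24, -24]] = (-12)·[3, -2][1, -1]ᵀ and M₂ = S₁ + S₂ = [[-4, -6], [12, 18]] = (-2)·[1, -3][2, 3]ᵀ, so take a₁ = [3, -2], b₁ = [1, -1], a₂ = [1, -3], b₂ = [2, 3].
Each slice is an integer combination of E₁ = a₁b₁ᵀ and E₂ = a₂b₂ᵀ: S₁ = 6·E₁ − 3·E₂, S₂ = −6·E₁ + E₂, S₃ = 2·E₁ + 3·E₂; reading off coefficients, c₁ = [6, -6, 2] and c₂ = [-3, 1, 3].
Hence T = [3, -2] ⊗ [1, -1] ⊗ [6, -6, 2] + [1, -3] ⊗ [2, 3] ⊗ [-3, 1, 3], so rank(T) ≤ 2.
These bounds meet, so rank(T) = 2.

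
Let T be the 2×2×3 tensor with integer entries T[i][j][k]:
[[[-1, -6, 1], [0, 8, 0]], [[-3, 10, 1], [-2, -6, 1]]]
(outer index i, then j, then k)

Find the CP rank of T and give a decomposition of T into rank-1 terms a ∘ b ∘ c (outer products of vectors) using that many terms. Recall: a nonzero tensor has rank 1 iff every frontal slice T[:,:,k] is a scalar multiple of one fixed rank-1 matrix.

Lower bound: the mode-3 unfolding of T (rows indexed by k, columns by (i,j) = (0,0), (0,1), (1,0), (1,1)) is [[-1, 0, -3, -2], [-6, 8, 10, -6], [1, 0, 1, 1]].
There the 3×3 minor on rows k ∈ {0, 1, 2}, columns (i,j) ∈ {(0,0), (0,1), (1,0)} is det [[-1, 0, -3], [-6, 8, 10], [1, 0, 1]] = 16 ≠ 0, so this unfolding has rank ≥ 3; CP rank is at least every unfolding rank, so rank(T) ≥ 3. (This is only a lower bound: in general the CP rank may exceed every unfolding rank, so we still need to exhibit 3 rank-1 terms summing to T.)
Upper bound: T is a sum of 3 rank-1 terms, T = [0, 1] ∘ [2, 1] ∘ [-2, 2, 1] + [1, -1] ∘ [1, -2] ∘ [0, -4, 0] + [1, -1] ∘ [1, 0] ∘ [-1, -2, 1] (one valid choice — decompositions are not unique — normalised so each a, b is primitive with positive first nonzero entry; check it by expanding all entries), so rank(T) ≤ 3.
These bounds meet, so rank(T) = 3.
Check entry T[1,1,1] = -6: (1)·(1)·(2) + (-1)·(-2)·(-4) + (-1)·(0)·(-2) = -6.

rank(T) = 3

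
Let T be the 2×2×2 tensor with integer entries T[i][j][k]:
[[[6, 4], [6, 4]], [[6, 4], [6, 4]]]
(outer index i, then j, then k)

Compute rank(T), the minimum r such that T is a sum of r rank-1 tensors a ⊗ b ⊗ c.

Lower bound: T ≠ 0 (e.g. T[0,0,0] = 6), so rank(T) ≥ 1.
Upper bound: if T = a ⊗ b ⊗ c then every fibre of T is a multiple of the corresponding factor, so read the factors off the fibres through the nonzero entry T[0,0,0] = 6.
The mode-1 fibre T[:,0,0] = [6, 6] gives a = [1, 1] (primitive direction); the mode-2 fibre T[0,:,0] = [6, 6] gives b = [1, 1]; then c[k] = T[0,0,k] / (a[0]·b[0]) = [6, 4] / 1 = [6, 4].
Expanding [1, 1] ⊗ [1, 1] ⊗ [6, 4] reproduces all 8 entries of T, so T = [1, 1] ⊗ [1, 1] ⊗ [6, 4] and rank(T) ≤ 1.
These bounds meet, so rank(T) = 1.
Check entry T[1,0,0] = 6: (1)·(1)·(6) = 6.

1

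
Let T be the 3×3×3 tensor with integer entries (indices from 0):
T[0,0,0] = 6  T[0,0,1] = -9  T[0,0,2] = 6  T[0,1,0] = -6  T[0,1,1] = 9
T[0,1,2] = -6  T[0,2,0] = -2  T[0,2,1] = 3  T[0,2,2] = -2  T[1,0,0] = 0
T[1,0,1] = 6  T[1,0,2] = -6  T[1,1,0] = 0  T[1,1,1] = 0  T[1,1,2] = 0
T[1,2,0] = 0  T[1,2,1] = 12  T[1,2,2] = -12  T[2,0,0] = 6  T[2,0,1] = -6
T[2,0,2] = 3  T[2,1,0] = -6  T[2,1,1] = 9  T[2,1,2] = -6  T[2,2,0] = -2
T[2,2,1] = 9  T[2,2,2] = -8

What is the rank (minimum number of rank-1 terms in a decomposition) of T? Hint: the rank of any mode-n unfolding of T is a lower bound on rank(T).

2

Lower bound: in the mode-3 unfolding of T (rows indexed by k, columns by (i,j)) the 2×2 minor on rows k ∈ {0, 1}, columns (i,j) ∈ {(0,0), (1,0)} is det [[6, 0], [-9, 6]] = 36 ≠ 0, so that unfolding has rank ≥ 2 and hence rank(T) ≥ 2 (CP rank is at least every unfolding rank, though it can be larger).
Upper bound: with S_k = T[:,:,k], the two rank-1 terms a₁b₁ᵀ, a₂b₂ᵀ are the rank-1 members of the pencil x·S₀ + y·S₁.
The 2×2 minor of x·S₀ + y·S₁ on rows {0,1}, columns {0,1} is 36·xy − 54·y² = 18·(2·x − 3·y)(y), vanishing at (x:y) = (3:2) and (1:0).
M₁ = 3·S₀ + 2·S₁ = [[0, 0, 0], [12, 0, 24], [6, 0, 12]] = 6·[0, 2, 1][1, 0, 2]ᵀ and M₂ = S₀ = [[6, -6, -2], [0, 0, 0], [6, -6, -2]] = 2·[1, 0, 1][3, -3, -1]ᵀ, so take a₁ = [0, 2, 1], b₁ = [1, 0, 2], a₂ = [1, 0, 1], b₂ = [3, -3, -1].
Each slice is an integer combination of E₁ = a₁b₁ᵀ and E₂ = a₂b₂ᵀ: S₀ = 2·E₂, S₁ = 3·E₁ − 3·E₂, S₂ = −3·E₁ + 2·E₂; reading off coefficients, c₁ = [0, 3, -3] and c₂ = [2, -3, 2].
Hence T = [0, 2, 1] ∘ [1, 0, 2] ∘ [0, 3, -3] + [1, 0, 1] ∘ [3, -3, -1] ∘ [2, -3, 2], so rank(T) ≤ 2.
These bounds meet, so rank(T) = 2.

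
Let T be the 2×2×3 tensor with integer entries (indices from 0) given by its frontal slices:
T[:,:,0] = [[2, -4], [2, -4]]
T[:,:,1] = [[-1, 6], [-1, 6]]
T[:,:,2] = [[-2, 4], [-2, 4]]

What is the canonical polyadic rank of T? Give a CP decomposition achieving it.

Lower bound: the mode-2 unfolding of T (rows indexed by j, columns by (i,k) = (0,0), (0,1), (0,2), (1,0), (1,1), (1,2)) is [[2, -1, -2, 2, -1, -2], [-4, 6, 4, -4, 6, 4]].
There the 2×2 minor on rows j ∈ {0, 1}, columns (i,k) ∈ {(0,0), (0,1)} is det [[2, -1], [-4, 6]] = 8 ≠ 0, so this unfolding has rank ≥ 2; CP rank is at least every unfolding rank, so rank(T) ≥ 2. (Unfolding ranks only ever bound the CP rank from below — rank(T) can be strictly larger than all of them — so the matching upper bound has to come from an explicit 2-term decomposition.)
Upper bound — finding two terms. Every mode-1 slice of T is a multiple of one matrix: T[i,:,:] = a[i]·M with a = [1, 1] and M = [[2, -1, -2], [-4, 6, 4]] (rows indexed by j, columns by k). So it suffices to write M as a sum of two rank-1 matrices.
Splitting M by its rows (j = 0, 1), M = [1, 0][2, -1, -2]ᵀ + [0, 1][-4, 6, 4]ᵀ.
Hence T = [1, 1] (x) [1, 0] (x) [2, -1, -2] + [1, 1] (x) [0, 1] (x) [-4, 6, 4], so rank(T) ≤ 2.
These bounds meet, so rank(T) = 2.

rank(T) = 2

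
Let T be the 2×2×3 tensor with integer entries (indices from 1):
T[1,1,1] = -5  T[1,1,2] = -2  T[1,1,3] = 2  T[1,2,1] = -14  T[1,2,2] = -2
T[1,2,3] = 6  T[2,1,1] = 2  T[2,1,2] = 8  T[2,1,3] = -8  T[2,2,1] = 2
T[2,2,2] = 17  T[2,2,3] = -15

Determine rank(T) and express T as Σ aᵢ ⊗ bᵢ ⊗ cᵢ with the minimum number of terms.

rank(T) = 3

Lower bound: the mode-3 unfolding of T (rows indexed by k, columns by (i,j) = (1,1), (1,2), (2,1), (2,2)) is [[-5, -14, 2, 2], [-2, -2, 8, 17], [2, 6, -8, -15]].
There the 3×3 minor on rows k ∈ {1, 2, 3}, columns (i,j) ∈ {(1,1), (1,2), (2,1)} is det [[-5, -14, 2], [-2, -2, 8], [2, 6, -8]] = 144 ≠ 0, so this unfolding has rank ≥ 3; CP rank is at least every unfolding rank, so rank(T) ≥ 3. (Flattening ranks never certify an upper bound on CP rank; for that we must actually write T with 3 rank-1 terms.)
Upper bound: T is a sum of 3 rank-1 terms, T = [1, -1] ⊗ [1, 2] ⊗ [-4, -4, 4] + [1, 2] ⊗ [1, 2] ⊗ [-1, 2, -2] + [2, 1] ⊗ [0, 1] ⊗ [-2, 1, 1] (written with every a and b primitive with positive leading entry and the scale carried by c; CP decompositions are not unique, and this one is verified by expanding entrywise), so rank(T) ≤ 3.
These bounds meet, so rank(T) = 3.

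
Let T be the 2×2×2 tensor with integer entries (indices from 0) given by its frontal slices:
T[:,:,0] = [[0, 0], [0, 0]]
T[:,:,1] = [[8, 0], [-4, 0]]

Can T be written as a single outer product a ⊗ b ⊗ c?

Yes

If T = a ⊗ b ⊗ c then every fibre of T is a multiple of the corresponding factor, so read the factors off the fibres through the nonzero entry T[0,0,1] = 8.
The mode-1 fibre T[:,0,1] = [8, -4] gives a = (2, -1) (primitive direction); the mode-2 fibre T[0,:,1] = [8, 0] gives b = (1, 0); then c[k] = T[0,0,k] / (a[0]·b[0]) = [0, 8] / 2 = (0, 4).
Expanding (2, -1) ⊗ (1, 0) ⊗ (0, 4) reproduces all 8 entries of T, so T = (2, -1) ⊗ (1, 0) ⊗ (0, 4) and rank(T) ≤ 1.
Equivalently every frontal slice T[:,:,k] is c[k] times the rank-1 matrix (2, -1) ⊗ (1, 0). So T has rank 1 (it is nonzero).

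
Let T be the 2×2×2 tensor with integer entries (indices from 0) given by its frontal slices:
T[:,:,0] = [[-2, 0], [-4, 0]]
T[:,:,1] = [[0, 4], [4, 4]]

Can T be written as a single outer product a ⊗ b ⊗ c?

The mode-3 unfolding of T (rows indexed by k, columns by (i,j) = (0,0), (0,1), (1,0), (1,1)) is [[-2, 0, -4, 0], [0, 4, 4, 4]].
There the 2×2 minor on rows k ∈ {0, 1}, columns (i,j) ∈ {(0,0), (0,1)} is det [[-2, 0], [0, 4]] = -8 ≠ 0, so this unfolding has rank ≥ 2; CP rank is at least every unfolding rank, so rank(T) ≥ 2.
In particular rank(T) ≥ 2 > 1, so T is not rank-1.

No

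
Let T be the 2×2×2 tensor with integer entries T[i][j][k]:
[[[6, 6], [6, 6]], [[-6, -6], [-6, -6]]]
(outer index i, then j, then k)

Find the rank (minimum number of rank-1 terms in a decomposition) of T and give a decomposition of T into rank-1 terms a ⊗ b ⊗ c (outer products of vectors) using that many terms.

rank(T) = 1

Lower bound: T ≠ 0 (e.g. T[0,0,0] = 6), so rank(T) ≥ 1.
Upper bound: if T = a ⊗ b ⊗ c then every fibre of T is a multiple of the corresponding factor, so read the factors off the fibres through the nonzero entry T[0,0,0] = 6.
The mode-1 fibre T[:,0,0] = [6, -6] gives a = [1, -1] (primitive direction); the mode-2 fibre T[0,:,0] = [6, 6] gives b = [1, 1]; then c[k] = T[0,0,k] / (a[0]·b[0]) = [6, 6] / 1 = [6, 6].
Expanding [1, -1] ⊗ [1, 1] ⊗ [6, 6] reproduces all 8 entries of T, so T = [1, -1] ⊗ [1, 1] ⊗ [6, 6] and rank(T) ≤ 1.
These bounds meet, so rank(T) = 1.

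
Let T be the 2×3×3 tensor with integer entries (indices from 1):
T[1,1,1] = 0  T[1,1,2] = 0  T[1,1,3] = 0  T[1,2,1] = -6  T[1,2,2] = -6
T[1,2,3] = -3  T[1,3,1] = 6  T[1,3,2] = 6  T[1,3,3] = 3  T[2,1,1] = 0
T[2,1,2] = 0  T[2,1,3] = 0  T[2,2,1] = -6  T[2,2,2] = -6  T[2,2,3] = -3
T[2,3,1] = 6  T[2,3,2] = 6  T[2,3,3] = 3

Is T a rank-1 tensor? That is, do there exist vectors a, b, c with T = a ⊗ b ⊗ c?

If T = a ⊗ b ⊗ c then every fibre of T is a multiple of the corresponding factor, so read the factors off the fibres through the nonzero entry T[1,2,1] = -6.
The mode-1 fibre T[:,2,1] = [-6, -6] gives a = (1, 1) (primitive direction); the mode-2 fibre T[1,:,1] = [0, -6, 6] gives b = (0, 1, -1); then c[k] = T[1,2,k] / (a[1]·b[2]) = [-6, -6, -3] / 1 = (-6, -6, -3).
Expanding (1, 1) ⊗ (0, 1, -1) ⊗ (-6, -6, -3) reproduces all 18 entries of T, so T = (1, 1) ⊗ (0, 1, -1) ⊗ (-6, -6, -3) and rank(T) ≤ 1.
Equivalently every frontal slice T[:,:,k] is c[k] times the rank-1 matrix (1, 1) ⊗ (0, 1, -1). So T has rank 1 (it is nonzero).

Yes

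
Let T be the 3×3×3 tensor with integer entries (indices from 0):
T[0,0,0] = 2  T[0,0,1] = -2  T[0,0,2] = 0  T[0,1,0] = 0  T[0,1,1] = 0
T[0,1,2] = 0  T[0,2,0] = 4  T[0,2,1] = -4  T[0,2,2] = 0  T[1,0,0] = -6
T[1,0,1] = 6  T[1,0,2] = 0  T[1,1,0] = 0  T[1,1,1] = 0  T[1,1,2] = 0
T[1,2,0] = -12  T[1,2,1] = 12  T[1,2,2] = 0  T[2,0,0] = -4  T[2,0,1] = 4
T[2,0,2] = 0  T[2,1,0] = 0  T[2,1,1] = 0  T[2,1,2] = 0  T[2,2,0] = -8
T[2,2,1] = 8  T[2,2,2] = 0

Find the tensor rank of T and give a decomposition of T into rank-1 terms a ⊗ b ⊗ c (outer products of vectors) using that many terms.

rank(T) = 1

Lower bound: T ≠ 0 (e.g. T[0,0,0] = 2), so rank(T) ≥ 1.
Upper bound: if T = a ⊗ b ⊗ c then every fibre of T is a multiple of the corresponding factor, so read the factors off the fibres through the nonzero entry T[0,0,0] = 2.
The mode-1 fibre T[:,0,0] = [2, -6, -4] gives a = [1, -3, -2] (primitive direction); the mode-2 fibre T[0,:,0] = [2, 0, 4] gives b = [1, 0, 2]; then c[k] = T[0,0,k] / (a[0]·b[0]) = [2, -2, 0] / 1 = [2, -2, 0].
Expanding [1, -3, -2] ⊗ [1, 0, 2] ⊗ [2, -2, 0] reproduces all 27 entries of T, so T = [1, -3, -2] ⊗ [1, 0, 2] ⊗ [2, -2, 0] and rank(T) ≤ 1.
These bounds meet, so rank(T) = 1.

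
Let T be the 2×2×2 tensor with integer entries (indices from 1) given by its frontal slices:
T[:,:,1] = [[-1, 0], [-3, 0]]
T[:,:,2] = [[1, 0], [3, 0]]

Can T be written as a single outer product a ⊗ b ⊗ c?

If T = a ⊗ b ⊗ c then every fibre of T is a multiple of the corresponding factor, so read the factors off the fibres through the nonzero entry T[1,1,1] = -1.
The mode-1 fibre T[:,1,1] = [-1, -3] gives a = [1, 3] (primitive direction); the mode-2 fibre T[1,:,1] = [-1, 0] gives b = [1, 0]; then c[k] = T[1,1,k] / (a[1]·b[1]) = [-1, 1] / 1 = [-1, 1].
Expanding [1, 3] ⊗ [1, 0] ⊗ [-1, 1] reproduces all 8 entries of T, so T = [1, 3] ⊗ [1, 0] ⊗ [-1, 1] and rank(T) ≤ 1.
Equivalently every frontal slice T[:,:,k] is c[k] times the rank-1 matrix [1, 3] ⊗ [1, 0]. So T has rank 1 (it is nonzero).

Yes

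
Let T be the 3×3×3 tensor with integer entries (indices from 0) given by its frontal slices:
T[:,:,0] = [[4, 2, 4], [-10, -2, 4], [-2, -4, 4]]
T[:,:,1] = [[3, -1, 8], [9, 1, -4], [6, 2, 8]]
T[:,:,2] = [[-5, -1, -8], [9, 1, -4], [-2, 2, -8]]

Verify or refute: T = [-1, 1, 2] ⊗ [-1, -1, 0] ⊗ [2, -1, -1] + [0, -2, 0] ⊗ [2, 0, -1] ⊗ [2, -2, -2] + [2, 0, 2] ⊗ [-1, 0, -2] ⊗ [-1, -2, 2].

Reconstruct entrywise from the claimed factors. For example, T[0,2,2] = -8 and Σₗ aₗ[0]bₗ[2]cₗ[2] = (-1)·(0)·(-1) + (0)·(-1)·(-2) + (2)·(-2)·(2) = -8; checking all 27 entries, every one matches. The claim holds.

Yes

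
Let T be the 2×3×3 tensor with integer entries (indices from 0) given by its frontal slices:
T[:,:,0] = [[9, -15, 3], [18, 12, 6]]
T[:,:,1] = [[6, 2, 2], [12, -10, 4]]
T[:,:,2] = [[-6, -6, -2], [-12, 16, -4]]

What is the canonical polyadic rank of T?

Lower bound: in the mode-2 unfolding of T (rows indexed by j, columns by (i,k)) the 2×2 minor on rows j ∈ {0, 1}, columns (i,k) ∈ {(0,0), (0,1)} is det [[9, 6], [-15, 2]] = 108 ≠ 0, so that unfolding has rank ≥ 2 and hence rank(T) ≥ 2 (CP rank is at least every unfolding rank, though it can be larger).
Upper bound: with S_k = T[:,:,k], the two rank-1 terms a₁b₁ᵀ, a₂b₂ᵀ are the rank-1 members of the pencil x·S₀ + y·S₁.
The 2×2 minor of x·S₀ + y·S₁ on rows {0,1}, columns {0,1} is 378·x² + 126·xy − 84·y² = 42·(3·x + 2·y)(3·x − y), vanishing at (x:y) = (2:-3) and (1:3).
M₁ = 2·S₀ − 3·S₁ = [[0, -36, 0], [0, 54, 0]] = (-18)·[2, -3][0, 1, 0]ᵀ and M₂ = S₀ + 3·S₁ = [[27, -9, 9], [54, -18, 18]] = 9·[1, 2][3, -1, 1]ᵀ, so take a₁ = [2, -3], b₁ = [0, 1, 0], a₂ = [1, 2], b₂ = [3, -1, 1].
Each slice is an integer combination of E₁ = a₁b₁ᵀ and E₂ = a₂b₂ᵀ: S₀ = −6·E₁ + 3·E₂, S₁ = 2·E₁ + 2·E₂, S₂ = −4·E₁ − 2·E₂; reading off coefficients, c₁ = [-6, 2, -4] and c₂ = [3, 2, -2].
Hence T = [2, -3] ⊗ [0, 1, 0] ⊗ [-6, 2, -4] + [1, 2] ⊗ [3, -1, 1] ⊗ [3, 2, -2], so rank(T) ≤ 2.
These bounds meet, so rank(T) = 2.

2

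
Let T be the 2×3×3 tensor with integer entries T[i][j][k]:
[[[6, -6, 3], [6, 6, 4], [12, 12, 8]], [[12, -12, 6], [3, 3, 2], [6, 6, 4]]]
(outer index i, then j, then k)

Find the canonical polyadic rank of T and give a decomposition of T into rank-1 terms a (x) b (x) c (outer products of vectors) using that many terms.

rank(T) = 2

Lower bound: the mode-2 unfolding of T (rows indexed by j, columns by (i,k) = (0,0), (0,1), (0,2), (1,0), (1,1), (1,2)) is [[6, -6, 3, 12, -12, 6], [6, 6, 4, 3, 3, 2], [12, 12, 8, 6, 6, 4]].
There the 2×2 minor on rows j ∈ {0, 1}, columns (i,k) ∈ {(0,0), (0,1)} is det [[6, -6], [6, 6]] = 72 ≠ 0, so this unfolding has rank ≥ 2; CP rank is at least every unfolding rank, so rank(T) ≥ 2. (Unfolding ranks only ever bound the CP rank from below — rank(T) can be strictly larger than all of them — so the matching upper bound has to come from an explicit 2-term decomposition.)
Upper bound — finding two terms. Write S_k = T[:,:,k] for the frontal slices: S₀ = [[6, 6, 12], [12, 3, 6]], S₁ = [[-6, 6, 12], [-12, 3, 6]], S₂ = [[3, 4, 8], [6, 2, 4]].
If T = a₁ (x) b₁ (x) c₁ + a₂ (x) b₂ (x) c₂ then each S_k = c₁[k]·a₁b₁ᵀ + c₂[k]·a₂b₂ᵀ. S₀ and S₁ are linearly independent, so a₁b₁ᵀ and a₂b₂ᵀ must span the same plane of matrices: they are the rank-1 matrices of the form x·S₀ + y·S₁.
The 2×2 minor of x·S₀ + y·S₁ on rows {0,1}, columns {0,1} is −54·x² + 54·y² = (-54)·(x − y)(x + y), vanishing at (x:y) = (1:1) and (1:-1).
M₁ = S₀ + S₁ = [[0, 12, 24], [0, 6, 12]] = 6·[2, 1][0, 1, 2]ᵀ and M₂ = S₀ − S₁ = [[12, 0, 0], [24, 0, 0]] = 12·[1, 2][1, 0, 0]ᵀ, so take a₁ = [2, 1], b₁ = [0, 1, 2], a₂ = [1, 2], b₂ = [1, 0, 0].
Each slice is an integer combination of E₁ = a₁b₁ᵀ and E₂ = a₂b₂ᵀ: S₀ = 3·E₁ + 6·E₂, S₁ = 3·E₁ − 6·E₂, S₂ = 2·E₁ + 3·E₂; reading off coefficients, c₁ = [3, 3, 2] and c₂ = [6, -6, 3].
Hence T = [2, 1] (x) [0, 1, 2] (x) [3, 3, 2] + [1, 2] (x) [1, 0, 0] (x) [6, -6, 3], so rank(T) ≤ 2.
These bounds meet, so rank(T) = 2.
Check entry T[1,2,0] = 6: (1)·(2)·(3) + (2)·(0)·(6) = 6.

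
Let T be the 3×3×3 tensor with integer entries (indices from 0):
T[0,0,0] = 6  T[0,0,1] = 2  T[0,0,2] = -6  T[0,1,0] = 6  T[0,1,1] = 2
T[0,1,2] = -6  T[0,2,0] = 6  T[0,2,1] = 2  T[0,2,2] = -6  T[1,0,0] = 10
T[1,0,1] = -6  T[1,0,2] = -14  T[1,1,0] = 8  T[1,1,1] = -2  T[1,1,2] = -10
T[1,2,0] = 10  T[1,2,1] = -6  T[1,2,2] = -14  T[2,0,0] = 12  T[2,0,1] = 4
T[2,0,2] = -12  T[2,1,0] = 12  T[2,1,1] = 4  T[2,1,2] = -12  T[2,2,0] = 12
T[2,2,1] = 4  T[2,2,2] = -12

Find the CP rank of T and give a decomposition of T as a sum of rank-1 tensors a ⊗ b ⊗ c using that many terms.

Lower bound: the mode-2 unfolding of T (rows indexed by j, columns by (i,k) = (0,0), (0,1), (0,2), (1,0), (1,1), (1,2), (2,0), (2,1), (2,2)) is [[6, 2, -6, 10, -6, -14, 12, 4, -12], [6, 2, -6, 8, -2, -10, 12, 4, -12], [6, 2, -6, 10, -6, -14, 12, 4, -12]].
There the 2×2 minor on rows j ∈ {0, 1}, columns (i,k) ∈ {(0,0), (1,0)} is det [[6, 10], [6, 8]] = -12 ≠ 0, so this unfolding has rank ≥ 2; CP rank is at least every unfolding rank, so rank(T) ≥ 2. (Unfolding ranks only ever bound the CP rank from below — rank(T) can be strictly larger than all of them — so the matching upper bound has to come from an explicit 2-term decomposition.)
Upper bound — finding two terms. Write S_k = T[:,:,k] for the frontal slices: S₀ = [[6, 6, 6], [10, 8, 10], [12, 12, 12]], S₁ = [[2, 2, 2], [-6, -2, -6], [4, 4, 4]], S₂ = [[-6, -6, -6], [-14, -10, -14], [-12, -12, -12]].
If T = a₁ ⊗ b₁ ⊗ c₁ + a₂ ⊗ b₂ ⊗ c₂ then each S_k = c₁[k]·a₁b₁ᵀ + c₂[k]·a₂b₂ᵀ. S₀ and S₁ are linearly independent, so a₁b₁ᵀ and a₂b₂ᵀ must span the same plane of matrices: they are the rank-1 matrices of the form x·S₀ + y·S₁.
The 2×2 minor of x·S₀ + y·S₁ on rows {0,1}, columns {0,1} is −12·x² + 20·xy + 8·y² = (-4)·(x − 2·y)(3·x + y), vanishing at (x:y) = (2:1) and (1:-3).
M₁ = 2·S₀ + S₁ = [[14, 14, 14], [14, 14, 14], [28, 28, 28]] = 14·[1, 1, 2][1, 1, 1]ᵀ and M₂ = S₀ − 3·S₁ = [[0, 0, 0], [28, 14, 28], [0, 0, 0]] = 14·[0, 1, 0][2, 1, 2]ᵀ, so take a₁ = [1, 1, 2], b₁ = [1, 1, 1], a₂ = [0, 1, 0], b₂ = [2, 1, 2].
Each slice is an integer combination of E₁ = a₁b₁ᵀ and E₂ = a₂b₂ᵀ: S₀ = 6·E₁ + 2·E₂, S₁ = 2·E₁ − 4·E₂, S₂ = −6·E₁ − 4·E₂; reading off coefficients, c₁ = [6, 2, -6] and c₂ = [2, -4, -4].
Hence T = [1, 1, 2] ⊗ [1, 1, 1] ⊗ [6, 2, -6] + [0, 1, 0] ⊗ [2, 1, 2] ⊗ [2, -4, -4], so rank(T) ≤ 2.
These bounds meet, so rank(T) = 2.
Check entry T[2,0,0] = 12: (2)·(1)·(6) + (0)·(2)·(2) = 12.

rank(T) = 2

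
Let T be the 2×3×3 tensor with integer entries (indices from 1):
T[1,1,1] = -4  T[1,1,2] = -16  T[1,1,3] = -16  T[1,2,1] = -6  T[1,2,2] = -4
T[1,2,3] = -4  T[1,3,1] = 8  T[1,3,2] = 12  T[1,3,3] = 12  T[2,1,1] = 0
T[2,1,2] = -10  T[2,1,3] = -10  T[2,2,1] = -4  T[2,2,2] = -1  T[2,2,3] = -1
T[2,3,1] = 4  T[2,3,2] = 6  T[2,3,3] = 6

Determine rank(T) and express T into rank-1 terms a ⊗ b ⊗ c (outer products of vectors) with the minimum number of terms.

Lower bound: the mode-1 unfolding of T (rows indexed by i, columns by (j,k) = (1,1), (1,2), (1,3), (2,1), (2,2), (2,3), (3,1), (3,2), (3,3)) is [[-4, -16, -16, -6, -4, -4, 8, 12, 12], [0, -10, -10, -4, -1, -1, 4, 6, 6]].
There the 2×2 minor on rows i ∈ {1, 2}, columns (j,k) ∈ {(1,1), (1,2)} is det [[-4, -16], [0, -10]] = 40 ≠ 0, so this unfolding has rank ≥ 2; CP rank is at least every unfolding rank, so rank(T) ≥ 2. (This is only a lower bound: in general the CP rank may exceed every unfolding rank, so we still need to exhibit 2 rank-1 terms summing to T.)
Upper bound — finding two terms. Write S_k = T[:,:,k] for the frontal slices: S₁ = [[-4, -6, 8], [0, -4, 4]], S₂ = [[-16, -4, 12], [-10, -1, 6]], S₃ = [[-16, -4, 12], [-10, -1, 6]].
If T = a₁ ⊗ b₁ ⊗ c₁ + a₂ ⊗ b₂ ⊗ c₂ then each S_k = c₁[k]·a₁b₁ᵀ + c₂[k]·a₂b₂ᵀ. S₁ and S₂ are linearly independent, so a₁b₁ᵀ and a₂b₂ᵀ must span the same plane of matrices: they are the rank-1 matrices of the form x·S₁ + y·S₂.
The 2×2 minor of x·S₁ + y·S₂ on rows {1,2}, columns {1,2} is 16·x² + 8·xy − 24·y² = 8·(2·x + 3·y)(x − y), vanishing at (x:y) = (3:-2) and (1:1).
M₁ = 3·S₁ − 2·S₂ = [[20, -10, 0], [20, -10, 0]] = 10·[1, 1][2, -1, 0]ᵀ and M₂ = S₁ + S₂ = [[-20, -10, 20], [-10, -5, 10]] = (-5)·[2, 1][2, 1, -2]ᵀ, so take a₁ = [1, 1], b₁ = [2, -1, 0], a₂ = [2, 1], b₂ = [2, 1, -2].
Each slice is an integer combination of E₁ = a₁b₁ᵀ and E₂ = a₂b₂ᵀ: S₁ = 2·E₁ − 2·E₂, S₂ = −2·E₁ − 3·E₂, S₃ = −2·E₁ − 3·E₂; reading off coefficients, c₁ = [2, -2, -2] and c₂ = [-2, -3, -3].
Hence T = [1, 1] ⊗ [2, -1, 0] ⊗ [2, -2, -2] + [2, 1] ⊗ [2, 1, -2] ⊗ [-2, -3, -3], so rank(T) ≤ 2.
These bounds meet, so rank(T) = 2.
Check entry T[2,2,2] = -1: (1)·(-1)·(-2) + (1)·(1)·(-3) = -1.

rank(T) = 2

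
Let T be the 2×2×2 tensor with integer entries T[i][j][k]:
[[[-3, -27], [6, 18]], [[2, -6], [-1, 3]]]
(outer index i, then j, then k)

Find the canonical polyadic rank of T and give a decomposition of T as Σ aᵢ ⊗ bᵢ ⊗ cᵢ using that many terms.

rank(T) = 2

Lower bound: the mode-2 unfolding of T (rows indexed by j, columns by (i,k) = (0,0), (0,1), (1,0), (1,1)) is [[-3, -27, 2, -6], [6, 18, -1, 3]].
There the 2×2 minor on rows j ∈ {0, 1}, columns (i,k) ∈ {(0,0), (0,1)} is det [[-3, -27], [6, 18]] = 108 ≠ 0, so this unfolding has rank ≥ 2; CP rank is at least every unfolding rank, so rank(T) ≥ 2. (This is only a lower bound: in general the CP rank may exceed every unfolding rank, so we still need to exhibit 2 rank-1 terms summing to T.)
Upper bound — finding two terms. Write S_k = T[:,:,k] for the frontal slices: S₀ = [[-3, 6], [2, -1]], S₁ = [[-27, 18], [-6, 3]].
If T = a₁ ⊗ b₁ ⊗ c₁ + a₂ ⊗ b₂ ⊗ c₂ then each S_k = c₁[k]·a₁b₁ᵀ + c₂[k]·a₂b₂ᵀ. S₀ and S₁ are linearly independent, so a₁b₁ᵀ and a₂b₂ᵀ must span the same plane of matrices: they are the rank-1 matrices of the form x·S₀ + y·S₁.
det(x·S₀ + y·S₁) is −9·x² + 18·xy + 27·y² = (-9)·(x − 3·y)(x + y), vanishing at (x:y) = (3:1) and (1:-1).
M₁ = 3·S₀ + S₁ = [[-36, 36], [0, 0]] = (-36)·(1, 0)(1, -1)ᵀ and M₂ = S₀ − S₁ = [[24, -12], [8, -4]] = 4·(3, 1)(2, -1)ᵀ, so take a₁ = (1, 0), b₁ = (1, -1), a₂ = (3, 1), b₂ = (2, -1).
Each slice is an integer combination of E₁ = a₁b₁ᵀ and E₂ = a₂b₂ᵀ: S₀ = −9·E₁ + E₂, S₁ = −9·E₁ − 3·E₂; reading off coefficients, c₁ = (-9, -9) and c₂ = (1, -3).
Hence T = (1, 0) ⊗ (1, -1) ⊗ (-9, -9) + (3, 1) ⊗ (2, -1) ⊗ (1, -3), so rank(T) ≤ 2.
These bounds meet, so rank(T) = 2.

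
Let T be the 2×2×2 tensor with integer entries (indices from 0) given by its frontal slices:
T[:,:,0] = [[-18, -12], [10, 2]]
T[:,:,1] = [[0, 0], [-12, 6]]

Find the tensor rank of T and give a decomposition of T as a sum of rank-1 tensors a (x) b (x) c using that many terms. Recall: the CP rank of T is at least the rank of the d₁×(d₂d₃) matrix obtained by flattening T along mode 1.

rank(T) = 2

Lower bound: the mode-2 unfolding of T (rows indexed by j, columns by (i,k) = (0,0), (0,1), (1,0), (1,1)) is [[-18, 0, 10, -12], [-12, 0, 2, 6]].
There the 2×2 minor on rows j ∈ {0, 1}, columns (i,k) ∈ {(0,0), (1,0)} is det [[-18, 10], [-12, 2]] = 84 ≠ 0, so this unfolding has rank ≥ 2; CP rank is at least every unfolding rank, so rank(T) ≥ 2. (Flattening ranks never certify an upper bound on CP rank; for that we must actually write T with 2 rank-1 terms.)
Upper bound — finding two terms. Write S_k = T[:,:,k] for the frontal slices: S₀ = [[-18, -12], [10, 2]], S₁ = [[0, 0], [-12, 6]].
If T = a₁ (x) b₁ (x) c₁ + a₂ (x) b₂ (x) c₂ then each S_k = c₁[k]·a₁b₁ᵀ + c₂[k]·a₂b₂ᵀ. S₀ and S₁ are linearly independent, so a₁b₁ᵀ and a₂b₂ᵀ must span the same plane of matrices: they are the rank-1 matrices of the form x·S₀ + y·S₁.
det(x·S₀ + y·S₁) is 84·x² − 252·xy = 84·(x − 3·y)(x), vanishing at (x:y) = (3:1) and (0:1).
M₁ = 3·S₀ + S₁ = [[-54, -36], [18, 12]] = (-6)·[3, -1][3, 2]ᵀ and M₂ = S₁ = [[0, 0], [-12, 6]] = (-6)·[0, 1][2, -1]ᵀ, so take a₁ = [3, -1], b₁ = [3, 2], a₂ = [0, 1], b₂ = [2, -1].
Each slice is an integer combination of E₁ = a₁b₁ᵀ and E₂ = a₂b₂ᵀ: S₀ = −2·E₁ + 2·E₂, S₁ = −6·E₂; reading off coefficients, c₁ = [-2, 0] and c₂ = [2, -6].
Hence T = [3, -1] (x) [3, 2] (x) [-2, 0] + [0, 1] (x) [2, -1] (x) [2, -6], so rank(T) ≤ 2.
These bounds meet, so rank(T) = 2.
Check entry T[1,0,0] = 10: (-1)·(3)·(-2) + (1)·(2)·(2) = 10.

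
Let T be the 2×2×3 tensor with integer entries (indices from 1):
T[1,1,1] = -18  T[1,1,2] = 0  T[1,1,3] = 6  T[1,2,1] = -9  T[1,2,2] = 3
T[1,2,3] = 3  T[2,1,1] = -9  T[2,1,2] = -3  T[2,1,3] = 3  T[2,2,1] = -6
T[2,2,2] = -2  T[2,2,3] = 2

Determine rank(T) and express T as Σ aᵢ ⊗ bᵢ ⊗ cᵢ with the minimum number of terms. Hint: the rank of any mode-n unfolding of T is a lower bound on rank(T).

Lower bound: in the mode-3 unfolding of T (rows indexed by k, columns by (i,j)) the 2×2 minor on rows k ∈ {1, 2}, columns (i,j) ∈ {(1,1), (1,2)} is det [[-18, -9], [0, 3]] = -54 ≠ 0, so that unfolding has rank ≥ 2 and hence rank(T) ≥ 2 (CP rank is at least every unfolding rank, though it can be larger).
Upper bound: with S_k = T[:,:,k], the two rank-1 terms a₁b₁ᵀ, a₂b₂ᵀ are the rank-1 members of the pencil x·S₁ + y·S₂.
det(x·S₁ + y·S₂) is 27·x² + 36·xy + 9·y² = 9·(x + y)(3·x + y), vanishing at (x:y) = (1:-1) and (1:-3).
M₁ = S₁ − S₂ = [[-18, -12], [-6, -4]] = (-2)·[3, 1][3, 2]ᵀ and M₂ = S₁ − 3·S₂ = [[-18, -18], [0, 0]] = (-18)·[1, 0][1, 1]ᵀ, so take a₁ = [3, 1], b₁ = [3, 2], a₂ = [1, 0], b₂ = [1, 1].
Each slice is an integer combination of E₁ = a₁b₁ᵀ and E₂ = a₂b₂ᵀ: S₁ = −3·E₁ + 9·E₂, S₂ = −E₁ + 9·E₂, S₃ = E₁ − 3·E₂; reading off coefficients, c₁ = [-3, -1, 1] and c₂ = [9, 9, -3].
Hence T = [3, 1] ⊗ [3, 2] ⊗ [-3, -1, 1] + [1, 0] ⊗ [1, 1] ⊗ [9, 9, -3], so rank(T) ≤ 2.
These bounds meet, so rank(T) = 2.

rank(T) = 2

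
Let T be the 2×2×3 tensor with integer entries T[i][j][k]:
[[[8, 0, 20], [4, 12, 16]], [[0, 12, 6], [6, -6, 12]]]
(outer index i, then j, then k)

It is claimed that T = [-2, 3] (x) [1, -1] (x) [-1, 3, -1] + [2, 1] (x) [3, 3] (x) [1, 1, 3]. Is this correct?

Yes

Reconstruct entrywise from the claimed factors. For example, T[1,0,0] = 0 and Σₗ aₗ[1]bₗ[0]cₗ[0] = (3)·(1)·(-1) + (1)·(3)·(1) = 0; checking all 12 entries, every one matches. The claim holds.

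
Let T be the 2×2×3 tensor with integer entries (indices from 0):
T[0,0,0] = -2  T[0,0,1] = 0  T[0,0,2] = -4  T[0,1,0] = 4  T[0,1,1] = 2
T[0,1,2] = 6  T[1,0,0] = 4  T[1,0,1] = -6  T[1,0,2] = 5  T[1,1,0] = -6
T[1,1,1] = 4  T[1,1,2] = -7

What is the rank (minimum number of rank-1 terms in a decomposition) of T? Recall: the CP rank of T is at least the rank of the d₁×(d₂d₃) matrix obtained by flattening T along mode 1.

3

Lower bound: in the mode-3 unfolding of T (rows indexed by k, columns by (i,j)) the 3×3 minor on rows k ∈ {0, 1, 2}, columns (i,j) ∈ {(0,0), (0,1), (1,0)} is det [[-2, 4, 4], [0, 2, -6], [-4, 6, 5]] = 36 ≠ 0, so that unfolding has rank ≥ 3 and hence rank(T) ≥ 3 (CP rank is at least every unfolding rank, though it can be larger).
Upper bound: T is a sum of 3 rank-1 terms, T = [1, -2] ⊗ [1, -1] ⊗ [-2, 4, -2] + [1, -1] ⊗ [0, 1] ⊗ [2, 2, 2] + [2, -1] ⊗ [1, -1] ⊗ [0, -2, -1] (one valid choice — decompositions are not unique — normalised so each a, b is primitive with positive first nonzero entry; check it by expanding all entries), so rank(T) ≤ 3.
These bounds meet, so rank(T) = 3.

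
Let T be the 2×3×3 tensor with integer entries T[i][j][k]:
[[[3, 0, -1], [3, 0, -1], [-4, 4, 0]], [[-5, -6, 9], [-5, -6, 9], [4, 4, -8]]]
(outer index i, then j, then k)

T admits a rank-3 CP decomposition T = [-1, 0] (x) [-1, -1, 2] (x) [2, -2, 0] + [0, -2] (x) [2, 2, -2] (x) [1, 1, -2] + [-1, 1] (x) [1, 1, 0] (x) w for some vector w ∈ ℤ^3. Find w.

w = [-1, -2, 1]

Subtract the known terms from T to get the rank-1 residual R = [-1, 1] (x) [1, 1, 0] (x) w, so R[i,j,k] = a[i]·b[j]·w[k]. Pick indices with nonzero a[0]·b[0] = (-1)·(1) = -1. Only the fibre through (0,0,·) is needed: R[0,0,:] = T[0,0,:] − Σₗ aₗ[0]bₗ[0]cₗ = [3, 0, -1] − (-1)·(-1)·[2, -2, 0] − (0)·(2)·[1, 1, -2] = [1, 2, -1]. Then w[k] = R[0,0,k] / -1 for each k, giving w = [1, 2, -1] / -1 = [-1, -2, 1].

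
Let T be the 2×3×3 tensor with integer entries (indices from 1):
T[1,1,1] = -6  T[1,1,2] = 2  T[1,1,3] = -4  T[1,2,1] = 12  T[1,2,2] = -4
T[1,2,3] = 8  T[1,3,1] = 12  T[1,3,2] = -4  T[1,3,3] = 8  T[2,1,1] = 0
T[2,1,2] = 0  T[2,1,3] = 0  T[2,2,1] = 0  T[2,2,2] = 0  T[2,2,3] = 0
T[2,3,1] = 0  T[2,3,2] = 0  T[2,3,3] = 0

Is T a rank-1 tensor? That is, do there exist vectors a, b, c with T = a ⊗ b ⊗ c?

Yes

If T = a ⊗ b ⊗ c then every fibre of T is a multiple of the corresponding factor, so read the factors off the fibres through the nonzero entry T[1,1,1] = -6.
The mode-1 fibre T[:,1,1] = [-6, 0] gives a = [1, 0] (primitive direction); the mode-2 fibre T[1,:,1] = [-6, 12, 12] gives b = [1, -2, -2]; then c[k] = T[1,1,k] / (a[1]·b[1]) = [-6, 2, -4] / 1 = [-6, 2, -4].
Expanding [1, 0] ⊗ [1, -2, -2] ⊗ [-6, 2, -4] reproduces all 18 entries of T, so T = [1, 0] ⊗ [1, -2, -2] ⊗ [-6, 2, -4] and rank(T) ≤ 1.
Equivalently every frontal slice T[:,:,k] is c[k] times the rank-1 matrix [1, 0] ⊗ [1, -2, -2]. So T has rank 1 (it is nonzero).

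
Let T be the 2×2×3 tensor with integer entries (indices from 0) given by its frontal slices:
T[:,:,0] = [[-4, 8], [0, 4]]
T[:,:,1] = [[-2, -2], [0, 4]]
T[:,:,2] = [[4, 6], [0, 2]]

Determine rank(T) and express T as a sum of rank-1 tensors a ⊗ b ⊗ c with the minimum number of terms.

Lower bound: in the mode-3 unfolding of T (rows indexed by k, columns by (i,j)) the 3×3 minor on rows k ∈ {0, 1, 2}, columns (i,j) ∈ {(0,0), (0,1), (1,1)} is det [[-4, 8, 4], [-2, -2, 4], [4, 6, 2]] = 256 ≠ 0, so that unfolding has rank ≥ 3 and hence rank(T) ≥ 3 (CP rank is at least every unfolding rank, though it can be larger).
Upper bound: T is a sum of 3 rank-1 terms, T = (1, 0) ⊗ (1, -1) ⊗ (-4, 2, 0) + (1, 0) ⊗ (1, 1) ⊗ (0, -4, 4) + (1, 1) ⊗ (0, 1) ⊗ (4, 4, 2) (one valid choice — decompositions are not unique — normalised so each a, b is primitive with positive first nonzero entry; check it by expanding all entries), so rank(T) ≤ 3.
These bounds meet, so rank(T) = 3.

rank(T) = 3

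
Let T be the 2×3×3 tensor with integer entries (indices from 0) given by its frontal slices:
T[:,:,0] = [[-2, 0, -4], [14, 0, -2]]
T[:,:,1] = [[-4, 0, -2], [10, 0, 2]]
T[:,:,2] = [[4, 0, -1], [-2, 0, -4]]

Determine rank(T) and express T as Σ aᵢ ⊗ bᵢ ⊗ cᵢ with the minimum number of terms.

Lower bound: in the mode-3 unfolding of T (rows indexed by k, columns by (i,j)) the 3×3 minor on rows k ∈ {0, 1, 2}, columns (i,j) ∈ {(0,0), (0,2), (1,0)} is det [[-2, -4, 14], [-4, -2, 10], [4, -1, -2]] = 12 ≠ 0, so that unfolding has rank ≥ 3 and hence rank(T) ≥ 3 (CP rank is at least every unfolding rank, though it can be larger).
Upper bound: T is a sum of 3 rank-1 terms, T = (0, 1) ⊗ (1, 0, -1) ⊗ (2, 2, -2) + (1, -2) ⊗ (2, 0, 1) ⊗ (-2, -2, 1) + (1, 2) ⊗ (1, 0, -1) ⊗ (2, 0, 2) (one valid choice — decompositions are not unique — normalised so each a, b is primitive with positive first nonzero entry; check it by expanding all entries), so rank(T) ≤ 3.
These bounds meet, so rank(T) = 3.

rank(T) = 3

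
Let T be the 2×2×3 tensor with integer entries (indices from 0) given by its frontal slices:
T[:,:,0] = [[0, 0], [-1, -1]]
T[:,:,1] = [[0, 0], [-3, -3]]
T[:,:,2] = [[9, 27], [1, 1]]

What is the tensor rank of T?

Lower bound: in the mode-3 unfolding of T (rows indexed by k, columns by (i,j)) the 2×2 minor on rows k ∈ {0, 2}, columns (i,j) ∈ {(0,0), (1,0)} is det [[0, -1], [9, 1]] = 9 ≠ 0, so that unfolding has rank ≥ 2 and hence rank(T) ≥ 2 (CP rank is at least every unfolding rank, though it can be larger).
Upper bound: with S_k = T[:,:,k], the two rank-1 terms a₁b₁ᵀ, a₂b₂ᵀ are the rank-1 members of the pencil x·S₀ + y·S₂.
det(x·S₀ + y·S₂) is 18·xy − 18·y² = 18·(x − y)(y), vanishing at (x:y) = (1:1) and (1:0).
M₁ = S₀ + S₂ = [[9, 27], [0, 0]] = 9·(1, 0)(1, 3)ᵀ and M₂ = S₀ = [[0, 0], [-1, -1]] = −(0, 1)(1, 1)ᵀ, so take a₁ = (1, 0), b₁ = (1, 3), a₂ = (0, 1), b₂ = (1, 1).
Each slice is an integer combination of E₁ = a₁b₁ᵀ and E₂ = a₂b₂ᵀ: S₀ = −E₂, S₁ = −3·E₂, S₂ = 9·E₁ + E₂; reading off coefficients, c₁ = (0, 0, 9) and c₂ = (-1, -3, 1).
Hence T = (1, 0) ⊗ (1, 3) ⊗ (0, 0, 9) + (0, 1) ⊗ (1, 1) ⊗ (-1, -3, 1), so rank(T) ≤ 2.
These bounds meet, so rank(T) = 2.

2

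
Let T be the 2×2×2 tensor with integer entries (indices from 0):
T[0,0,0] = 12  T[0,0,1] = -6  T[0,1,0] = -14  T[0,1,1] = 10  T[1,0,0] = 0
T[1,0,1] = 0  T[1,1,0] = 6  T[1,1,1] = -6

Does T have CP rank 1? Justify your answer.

No

The mode-1 unfolding of T (rows indexed by i, columns by (j,k) = (0,0), (0,1), (1,0), (1,1)) is [[12, -6, -14, 10], [0, 0, 6, -6]].
There the 2×2 minor on rows i ∈ {0, 1}, columns (j,k) ∈ {(0,0), (1,0)} is det [[12, -14], [0, 6]] = 72 ≠ 0, so this unfolding has rank ≥ 2; CP rank is at least every unfolding rank, so rank(T) ≥ 2.
In particular rank(T) ≥ 2 > 1, so T is not rank-1.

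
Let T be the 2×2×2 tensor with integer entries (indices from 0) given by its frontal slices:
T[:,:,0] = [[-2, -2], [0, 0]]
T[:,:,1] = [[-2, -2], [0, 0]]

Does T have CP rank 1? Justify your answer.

The mode-1 fibre T[:,0,0] = [-2, 0] gives a = [1, 0] (primitive direction); the mode-2 fibre T[0,:,0] = [-2, -2] gives b = [1, 1]; then c[k] = T[0,0,k] / (a[0]·b[0]) = [-2, -2] / 1 = [-2, -2].
Expanding [1, 0] ⊗ [1, 1] ⊗ [-2, -2] reproduces all 8 entries of T, so T = [1, 0] ⊗ [1, 1] ⊗ [-2, -2] and rank(T) ≤ 1.
Equivalently every frontal slice T[:,:,k] is c[k] times the rank-1 matrix [1, 0] ⊗ [1, 1]. So T has rank 1 (it is nonzero).

Yes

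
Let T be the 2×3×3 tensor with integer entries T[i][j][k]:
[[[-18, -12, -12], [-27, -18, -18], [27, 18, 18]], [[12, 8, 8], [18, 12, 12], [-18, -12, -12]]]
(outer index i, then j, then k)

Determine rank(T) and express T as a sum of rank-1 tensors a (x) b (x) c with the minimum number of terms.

rank(T) = 1

Lower bound: T ≠ 0 (e.g. T[0,0,0] = -18), so rank(T) ≥ 1.
Upper bound: if T = a (x) b (x) c then every fibre of T is a multiple of the corresponding factor, so read the factors off the fibres through the nonzero entry T[0,0,0] = -18.
The mode-1 fibre T[:,0,0] = [-18, 12] gives a = (3, -2) (primitive direction); the mode-2 fibre T[0,:,0] = [-18, -27, 27] gives b = (2, 3, -3); then c[k] = T[0,0,k] / (a[0]·b[0]) = [-18, -12, -12] / 6 = (-3, -2, -2).
Expanding (3, -2) (x) (2, 3, -3) (x) (-3, -2, -2) reproduces all 18 entries of T, so T = (3, -2) (x) (2, 3, -3) (x) (-3, -2, -2) and rank(T) ≤ 1.
These bounds meet, so rank(T) = 1.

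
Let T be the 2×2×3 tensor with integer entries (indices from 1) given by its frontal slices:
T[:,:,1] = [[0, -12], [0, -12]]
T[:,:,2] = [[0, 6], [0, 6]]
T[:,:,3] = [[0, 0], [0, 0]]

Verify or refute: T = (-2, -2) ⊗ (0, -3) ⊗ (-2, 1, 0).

Yes

Reconstruct entrywise from the claimed factors. For example, T[1,1,3] = 0 and Σₗ aₗ[1]bₗ[1]cₗ[3] = (-2)·(0)·(0) = 0; checking all 12 entries, every one matches. The claim holds.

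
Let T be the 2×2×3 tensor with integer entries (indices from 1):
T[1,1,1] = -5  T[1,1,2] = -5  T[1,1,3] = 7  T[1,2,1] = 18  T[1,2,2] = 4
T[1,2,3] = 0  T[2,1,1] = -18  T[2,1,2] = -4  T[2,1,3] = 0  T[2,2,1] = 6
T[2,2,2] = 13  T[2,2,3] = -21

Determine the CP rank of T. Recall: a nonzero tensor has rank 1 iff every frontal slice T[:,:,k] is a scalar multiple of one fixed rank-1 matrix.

Lower bound: the mode-1 unfolding of T (rows indexed by i, columns by (j,k) = (1,1), (1,2), (1,3), (2,1), (2,2), (2,3)) is [[-5, -5, 7, 18, 4, 0], [-18, -4, 0, 6, 13, -21]].
There the 2×2 minor on rows i ∈ {1, 2}, columns (j,k) ∈ {(1,1), (1,2)} is det [[-5, -5], [-18, -4]] = -70 ≠ 0, so this unfolding has rank ≥ 2; CP rank is at least every unfolding rank, so rank(T) ≥ 2. (This is only a lower bound: in general the CP rank may exceed every unfolding rank, so we still need to exhibit 2 rank-1 terms summing to T.)
Upper bound — finding two terms. Write S_k = T[:,:,k] for the frontal slices: S₁ = [[-5, 18], [-18, 6]], S₂ = [[-5, 4], [-4, 13]], S₃ = [[7, 0], [0, -21]].
If T = a₁ ⊗ b₁ ⊗ c₁ + a₂ ⊗ b₂ ⊗ c₂ then each S_k = c₁[k]·a₁b₁ᵀ + c₂[k]·a₂b₂ᵀ. S₁ and S₂ are linearly independent, so a₁b₁ᵀ and a₂b₂ᵀ must span the same plane of matrices: they are the rank-1 matrices of the form x·S₁ + y·S₂.
det(x·S₁ + y·S₂) is 294·x² + 49·xy − 49·y² = 49·(3·x − y)(2·x + y), vanishing at (x:y) = (1:3) and (1:-2).
M₁ = S₁ + 3·S₂ = [[-20, 30], [-30, 45]] = (-5)·[2, 3][2, -3]ᵀ and M₂ = S₁ − 2·S₂ = [[5, 10], [-10, -20]] = 5·[1, -2][1, 2]ᵀ, so take a₁ = [2, 3], b₁ = [2, -3], a₂ = [1, -2], b₂ = [1, 2].
Each slice is an integer combination of E₁ = a₁b₁ᵀ and E₂ = a₂b₂ᵀ: S₁ = −2·E₁ + 3·E₂, S₂ = −E₁ − E₂, S₃ = E₁ + 3·E₂; reading off coefficients, c₁ = [-2, -1, 1] and c₂ = [3, -1, 3].
Hence T = [2, 3] ⊗ [2, -3] ⊗ [-2, -1, 1] + [1, -2] ⊗ [1, 2] ⊗ [3, -1, 3], so rank(T) ≤ 2.
These bounds meet, so rank(T) = 2.

2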